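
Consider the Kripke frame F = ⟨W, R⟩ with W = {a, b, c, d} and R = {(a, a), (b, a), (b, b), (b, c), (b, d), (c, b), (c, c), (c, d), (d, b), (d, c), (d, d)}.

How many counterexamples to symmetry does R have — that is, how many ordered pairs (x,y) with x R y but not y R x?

1

Enumerating: (b,a).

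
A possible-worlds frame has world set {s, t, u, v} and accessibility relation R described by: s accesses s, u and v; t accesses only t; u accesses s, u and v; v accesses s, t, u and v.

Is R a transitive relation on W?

No

Transitive: no — s R v and v R t, but not s R t.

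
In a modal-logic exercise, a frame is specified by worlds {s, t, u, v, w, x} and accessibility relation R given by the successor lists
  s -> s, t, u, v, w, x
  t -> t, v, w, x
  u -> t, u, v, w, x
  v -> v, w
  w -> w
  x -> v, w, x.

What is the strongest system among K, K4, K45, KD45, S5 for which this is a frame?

Transitive (axiom 4): yes — every two-step R-path is closed by a direct edge.
Euclidean (axiom 5): no — s R t and s R u, but not t R u.
Serial (axiom D): yes — every world has a successor (e.g. s R s).
Reflexive (axiom T): yes — every world is R-related to itself.
So F validates K, K4; K45 would additionally require R to be Euclidean. The strongest is K4.

K4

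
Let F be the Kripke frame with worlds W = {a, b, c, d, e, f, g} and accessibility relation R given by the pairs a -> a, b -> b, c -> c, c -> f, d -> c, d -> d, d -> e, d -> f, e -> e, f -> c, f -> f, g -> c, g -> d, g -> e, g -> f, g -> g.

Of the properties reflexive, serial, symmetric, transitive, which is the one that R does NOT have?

symmetric

Reflexive: yes — every world is R-related to itself.
Serial: yes — every world has a successor (e.g. a R a).
Symmetric: no — d R c but not c R d.
Transitive: yes — every two-step R-path is closed by a direct edge.
Only symmetric fails.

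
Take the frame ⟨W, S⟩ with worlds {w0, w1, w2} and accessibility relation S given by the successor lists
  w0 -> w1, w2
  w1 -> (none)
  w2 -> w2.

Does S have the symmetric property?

No

Symmetric: no — w0 S w1 but not w1 S w0.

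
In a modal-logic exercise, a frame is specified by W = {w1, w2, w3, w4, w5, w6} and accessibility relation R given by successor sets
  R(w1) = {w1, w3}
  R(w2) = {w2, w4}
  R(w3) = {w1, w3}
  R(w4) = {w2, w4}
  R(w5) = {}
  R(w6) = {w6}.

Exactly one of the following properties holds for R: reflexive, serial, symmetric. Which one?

symmetric

Reflexive: no — w5 is not related to itself.
Serial: no — w5 has no R-successor.
Symmetric: yes — every pair in R has its reverse in R.
Only symmetric holds.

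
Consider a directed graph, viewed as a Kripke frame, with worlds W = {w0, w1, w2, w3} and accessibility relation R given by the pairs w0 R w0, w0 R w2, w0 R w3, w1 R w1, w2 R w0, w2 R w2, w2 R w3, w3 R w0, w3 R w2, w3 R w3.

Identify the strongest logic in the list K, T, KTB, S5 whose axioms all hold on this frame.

S5

Reflexive (axiom T): yes — every world is R-related to itself.
Symmetric (axiom B): yes — every pair in R has its reverse in R.
Euclidean (axiom 5): yes — any two successors of a common world are R-related.
So F validates K, T, KTB, S5. The strongest is S5.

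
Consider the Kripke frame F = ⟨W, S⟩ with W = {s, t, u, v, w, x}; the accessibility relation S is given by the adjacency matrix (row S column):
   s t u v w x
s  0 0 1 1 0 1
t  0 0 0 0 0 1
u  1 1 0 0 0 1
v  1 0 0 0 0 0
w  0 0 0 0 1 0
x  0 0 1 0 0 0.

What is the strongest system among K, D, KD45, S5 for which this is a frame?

Serial (axiom D): yes — every world has a successor (e.g. s S u).
Euclidean (axiom 5): no — s S u and s S v, but not u S v.
Transitive (axiom 4): no — s S u and u S t, but not s S t.
Reflexive (axiom T): no — s is not related to itself.
So F validates K, D; KD45 would additionally require S to be Euclidean and transitive. The strongest is D.

D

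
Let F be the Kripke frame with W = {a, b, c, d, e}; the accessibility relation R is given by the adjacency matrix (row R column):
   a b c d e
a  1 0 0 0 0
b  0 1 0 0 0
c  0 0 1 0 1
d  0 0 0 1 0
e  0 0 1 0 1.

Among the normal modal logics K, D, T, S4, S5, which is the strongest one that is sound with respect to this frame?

S5

Serial (axiom D): yes — every world has a successor (e.g. a R a).
Reflexive (axiom T): yes — every world is R-related to itself.
Transitive (axiom 4): yes — every two-step R-path is closed by a direct edge.
Euclidean (axiom 5): yes — any two successors of a common world are R-related.
So F validates K, D, T, S4, S5. The strongest is S5.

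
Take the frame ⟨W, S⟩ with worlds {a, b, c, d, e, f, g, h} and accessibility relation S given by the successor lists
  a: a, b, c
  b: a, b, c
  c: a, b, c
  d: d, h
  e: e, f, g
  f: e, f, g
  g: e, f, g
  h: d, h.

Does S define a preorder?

Yes

Reflexive: yes — every world is S-related to itself.
Transitive: yes — every two-step S-path is closed by a direct edge.
So S is a preorder.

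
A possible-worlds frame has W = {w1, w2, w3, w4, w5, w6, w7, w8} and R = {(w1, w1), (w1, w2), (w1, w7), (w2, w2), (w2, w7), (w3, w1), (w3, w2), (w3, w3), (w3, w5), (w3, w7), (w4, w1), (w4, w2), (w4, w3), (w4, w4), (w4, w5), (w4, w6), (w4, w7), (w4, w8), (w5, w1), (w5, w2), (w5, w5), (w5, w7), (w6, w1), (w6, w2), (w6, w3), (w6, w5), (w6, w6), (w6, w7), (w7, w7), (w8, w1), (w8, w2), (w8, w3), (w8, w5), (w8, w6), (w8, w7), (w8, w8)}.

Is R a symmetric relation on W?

Symmetric: no — w1 R w2 but not w2 R w1.

No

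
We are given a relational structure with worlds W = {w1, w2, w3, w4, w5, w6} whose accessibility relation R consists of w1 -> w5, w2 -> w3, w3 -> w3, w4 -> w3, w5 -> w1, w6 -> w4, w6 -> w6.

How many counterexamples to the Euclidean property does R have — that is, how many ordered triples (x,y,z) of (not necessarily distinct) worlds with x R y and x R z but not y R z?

4

Enumerating: (w1,w5,w5), (w5,w1,w1), (w6,w4,w4), (w6,w4,w6).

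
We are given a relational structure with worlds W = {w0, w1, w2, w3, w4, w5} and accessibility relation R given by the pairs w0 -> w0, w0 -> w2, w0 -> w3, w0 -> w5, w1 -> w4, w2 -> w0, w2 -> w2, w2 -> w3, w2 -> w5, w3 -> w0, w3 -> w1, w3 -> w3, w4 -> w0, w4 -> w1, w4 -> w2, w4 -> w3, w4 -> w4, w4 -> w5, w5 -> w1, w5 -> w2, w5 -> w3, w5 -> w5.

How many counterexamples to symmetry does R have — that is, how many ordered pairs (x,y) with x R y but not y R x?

Enumerating: (w0,w5), (w2,w3), (w3,w1), (w4,w0), (w4,w2), (w4,w3), (w4,w5), (w5,w1), (w5,w3).

9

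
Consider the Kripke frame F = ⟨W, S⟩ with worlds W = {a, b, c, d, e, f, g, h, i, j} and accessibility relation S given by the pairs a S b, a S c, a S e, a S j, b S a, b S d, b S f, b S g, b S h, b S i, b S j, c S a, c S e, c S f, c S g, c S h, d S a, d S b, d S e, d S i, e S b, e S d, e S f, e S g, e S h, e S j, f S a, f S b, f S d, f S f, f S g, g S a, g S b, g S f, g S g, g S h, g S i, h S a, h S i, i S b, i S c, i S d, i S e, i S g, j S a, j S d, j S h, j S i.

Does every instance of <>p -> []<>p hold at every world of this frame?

By correspondence theory, 5 is valid on a frame iff S is Euclidean.
Euclidean: no — a S b and a S c, but not b S c.

No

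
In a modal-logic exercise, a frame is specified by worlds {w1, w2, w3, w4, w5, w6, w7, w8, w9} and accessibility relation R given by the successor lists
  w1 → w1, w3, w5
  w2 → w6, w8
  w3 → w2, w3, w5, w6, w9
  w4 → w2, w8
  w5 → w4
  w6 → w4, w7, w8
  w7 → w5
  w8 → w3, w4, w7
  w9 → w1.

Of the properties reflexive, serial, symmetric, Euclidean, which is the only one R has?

Reflexive: no — w2 is not related to itself.
Serial: yes — every world has a successor (e.g. w1 R w1).
Symmetric: no — w1 R w3 but not w3 R w1.
Euclidean: no — w1 R w5 and w1 R w3, but not w5 R w3.
Only serial holds.

serial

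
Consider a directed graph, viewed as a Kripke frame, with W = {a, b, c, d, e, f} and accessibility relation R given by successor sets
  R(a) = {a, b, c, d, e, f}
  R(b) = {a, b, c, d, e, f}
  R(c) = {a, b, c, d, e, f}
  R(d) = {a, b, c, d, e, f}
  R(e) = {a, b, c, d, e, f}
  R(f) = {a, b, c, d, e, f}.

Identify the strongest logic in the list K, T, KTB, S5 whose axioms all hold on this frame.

Reflexive (axiom T): yes — every world is R-related to itself.
Symmetric (axiom B): yes — every pair in R has its reverse in R.
Euclidean (axiom 5): yes — any two successors of a common world are R-related.
So F validates K, T, KTB, S5. The strongest is S5.

S5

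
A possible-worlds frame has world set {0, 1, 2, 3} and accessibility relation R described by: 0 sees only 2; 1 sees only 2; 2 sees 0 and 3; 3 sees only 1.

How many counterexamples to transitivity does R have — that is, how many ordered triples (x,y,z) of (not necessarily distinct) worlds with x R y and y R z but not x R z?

7

Enumerating: (0,2,0), (0,2,3), (1,2,0), (1,2,3), (2,0,2), (2,3,1), (3,1,2).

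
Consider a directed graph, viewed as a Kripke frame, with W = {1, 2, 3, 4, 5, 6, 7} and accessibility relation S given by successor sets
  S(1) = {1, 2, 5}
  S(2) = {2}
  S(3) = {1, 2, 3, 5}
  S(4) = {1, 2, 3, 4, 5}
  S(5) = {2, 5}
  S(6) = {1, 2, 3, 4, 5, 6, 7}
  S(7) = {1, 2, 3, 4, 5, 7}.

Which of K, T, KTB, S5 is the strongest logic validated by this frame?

Reflexive (axiom T): yes — every world is S-related to itself.
Symmetric (axiom B): no — 1 S 2 but not 2 S 1.
Euclidean (axiom 5): no — 1 S 2 and 1 S 5, but not 2 S 5.
So F validates K, T; KTB would additionally require S to be symmetric. The strongest is T.

T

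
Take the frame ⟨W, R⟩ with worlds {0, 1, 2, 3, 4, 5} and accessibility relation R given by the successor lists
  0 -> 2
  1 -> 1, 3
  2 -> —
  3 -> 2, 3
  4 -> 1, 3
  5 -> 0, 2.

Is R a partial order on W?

No

Reflexive: no — 0 is not related to itself.
Transitive: no — 1 R 3 and 3 R 2, but not 1 R 2.
Antisymmetric: yes — no distinct pair is related both ways.
So R is not a partial order.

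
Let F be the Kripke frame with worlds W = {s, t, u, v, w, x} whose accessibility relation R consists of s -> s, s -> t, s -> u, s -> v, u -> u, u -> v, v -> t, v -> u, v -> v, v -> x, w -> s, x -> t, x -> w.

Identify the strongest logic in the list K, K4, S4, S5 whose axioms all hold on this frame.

K

Transitive (axiom 4): no — s R v and v R x, but not s R x.
Reflexive (axiom T): no — t is not related to itself.
Euclidean (axiom 5): no — s R t and s R u, but not t R u.
So F validates K; K4 would additionally require R to be transitive. The strongest is K.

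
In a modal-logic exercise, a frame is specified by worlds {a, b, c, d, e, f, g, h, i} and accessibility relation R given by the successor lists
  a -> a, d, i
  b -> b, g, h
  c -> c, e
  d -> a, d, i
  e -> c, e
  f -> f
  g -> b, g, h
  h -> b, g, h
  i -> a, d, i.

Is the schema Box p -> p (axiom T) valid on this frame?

Axiom T corresponds to the accessibility relation being reflexive.
Reflexive: yes — every world is R-related to itself.

Yes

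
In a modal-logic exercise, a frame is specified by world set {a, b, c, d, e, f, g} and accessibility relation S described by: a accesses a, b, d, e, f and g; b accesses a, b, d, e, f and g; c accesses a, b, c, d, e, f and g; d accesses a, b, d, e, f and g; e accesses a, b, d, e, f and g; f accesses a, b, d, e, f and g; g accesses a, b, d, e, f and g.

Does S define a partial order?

Reflexive: yes — every world is S-related to itself.
Transitive: yes — every two-step S-path is closed by a direct edge.
Antisymmetric: no — a S b and b S a with a ≠ b.
So S is not a partial order.

No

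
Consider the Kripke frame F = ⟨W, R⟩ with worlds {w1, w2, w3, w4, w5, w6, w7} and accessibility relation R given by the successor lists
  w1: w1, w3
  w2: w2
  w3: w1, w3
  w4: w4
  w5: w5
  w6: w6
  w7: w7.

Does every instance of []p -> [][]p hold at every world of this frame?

Yes

By correspondence theory, 4 is valid on a frame iff R is transitive.
Transitive: yes — every two-step R-path is closed by a direct edge.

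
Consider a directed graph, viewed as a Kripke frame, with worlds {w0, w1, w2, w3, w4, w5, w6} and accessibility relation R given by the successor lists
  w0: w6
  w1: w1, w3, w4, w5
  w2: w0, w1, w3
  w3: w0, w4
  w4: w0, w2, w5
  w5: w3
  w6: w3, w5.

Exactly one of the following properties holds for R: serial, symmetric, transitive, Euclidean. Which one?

Serial: yes — every world has a successor (e.g. w0 R w6).
Symmetric: no — w0 R w6 but not w6 R w0.
Transitive: no — w0 R w6 and w6 R w3, but not w0 R w3.
Euclidean: no — w1 R w3 and w1 R w5, but not w3 R w5.
Only serial holds.

serial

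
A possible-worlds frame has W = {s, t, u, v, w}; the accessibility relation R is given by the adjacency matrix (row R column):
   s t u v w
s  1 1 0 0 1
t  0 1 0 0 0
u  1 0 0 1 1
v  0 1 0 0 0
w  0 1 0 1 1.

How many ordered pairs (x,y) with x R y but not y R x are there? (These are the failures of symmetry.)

8

Enumerating: (s,t), (s,w), (u,s), (u,v), (u,w), (v,t), (w,t), (w,v).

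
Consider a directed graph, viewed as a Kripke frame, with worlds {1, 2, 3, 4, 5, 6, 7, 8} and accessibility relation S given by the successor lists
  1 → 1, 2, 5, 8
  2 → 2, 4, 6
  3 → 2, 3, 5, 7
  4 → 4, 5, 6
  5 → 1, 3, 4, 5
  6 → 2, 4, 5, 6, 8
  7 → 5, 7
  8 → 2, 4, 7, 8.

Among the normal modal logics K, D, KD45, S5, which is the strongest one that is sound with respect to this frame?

D

Serial (axiom D): yes — every world has a successor (e.g. 1 S 1).
Euclidean (axiom 5): no — 1 S 2 and 1 S 5, but not 2 S 5.
Transitive (axiom 4): no — 1 S 2 and 2 S 4, but not 1 S 4.
Reflexive (axiom T): yes — every world is S-related to itself.
So F validates K, D; KD45 would additionally require S to be Euclidean and transitive. The strongest is D.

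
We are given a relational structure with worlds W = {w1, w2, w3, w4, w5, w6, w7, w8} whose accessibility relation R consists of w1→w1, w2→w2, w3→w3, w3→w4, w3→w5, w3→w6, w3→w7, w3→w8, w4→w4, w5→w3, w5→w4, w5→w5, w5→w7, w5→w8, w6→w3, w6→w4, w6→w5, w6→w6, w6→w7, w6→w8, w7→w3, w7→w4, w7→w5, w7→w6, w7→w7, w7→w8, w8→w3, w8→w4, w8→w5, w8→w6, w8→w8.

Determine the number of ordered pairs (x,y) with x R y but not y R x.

Enumerating: (w3,w4), (w5,w4), (w6,w4), (w6,w5), (w7,w4), (w7,w8), (w8,w4).

7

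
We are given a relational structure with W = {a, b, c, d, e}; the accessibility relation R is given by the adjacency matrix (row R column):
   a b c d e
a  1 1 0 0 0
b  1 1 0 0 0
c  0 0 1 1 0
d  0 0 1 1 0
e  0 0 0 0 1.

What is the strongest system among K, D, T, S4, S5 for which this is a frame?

S5

Serial (axiom D): yes — every world has a successor (e.g. a R a).
Reflexive (axiom T): yes — every world is R-related to itself.
Transitive (axiom 4): yes — every two-step R-path is closed by a direct edge.
Euclidean (axiom 5): yes — any two successors of a common world are R-related.
So F validates K, D, T, S4, S5. The strongest is S5.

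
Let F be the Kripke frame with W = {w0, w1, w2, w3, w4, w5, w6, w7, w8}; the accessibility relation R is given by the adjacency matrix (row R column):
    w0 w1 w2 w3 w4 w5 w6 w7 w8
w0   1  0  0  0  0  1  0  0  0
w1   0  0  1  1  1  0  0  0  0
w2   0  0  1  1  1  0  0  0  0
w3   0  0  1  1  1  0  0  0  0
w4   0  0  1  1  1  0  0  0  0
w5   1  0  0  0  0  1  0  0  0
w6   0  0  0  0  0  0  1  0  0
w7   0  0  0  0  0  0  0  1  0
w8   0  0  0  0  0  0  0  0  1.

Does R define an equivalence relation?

No

Reflexive: no — w1 is not related to itself.
Symmetric: no — w1 R w2 but not w2 R w1.
Transitive: yes — every two-step R-path is closed by a direct edge.
So R is not an equivalence relation.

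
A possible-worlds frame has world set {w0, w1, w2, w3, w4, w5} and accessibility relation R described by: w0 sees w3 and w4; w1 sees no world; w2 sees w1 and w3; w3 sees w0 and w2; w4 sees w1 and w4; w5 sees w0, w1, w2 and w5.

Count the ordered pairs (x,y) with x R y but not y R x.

Enumerating: (w0,w4), (w2,w1), (w4,w1), (w5,w0), (w5,w1), (w5,w2).

6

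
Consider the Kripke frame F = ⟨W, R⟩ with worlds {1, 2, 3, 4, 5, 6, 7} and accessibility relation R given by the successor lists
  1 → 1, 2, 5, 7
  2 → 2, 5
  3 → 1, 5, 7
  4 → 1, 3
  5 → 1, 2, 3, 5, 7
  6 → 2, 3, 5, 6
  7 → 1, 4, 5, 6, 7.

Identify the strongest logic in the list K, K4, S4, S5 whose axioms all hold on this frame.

Transitive (axiom 4): no — 1 R 5 and 5 R 3, but not 1 R 3.
Reflexive (axiom T): no — 3 is not related to itself.
Euclidean (axiom 5): no — 1 R 2 and 1 R 7, but not 2 R 7.
So F validates K; K4 would additionally require R to be transitive. The strongest is K.

K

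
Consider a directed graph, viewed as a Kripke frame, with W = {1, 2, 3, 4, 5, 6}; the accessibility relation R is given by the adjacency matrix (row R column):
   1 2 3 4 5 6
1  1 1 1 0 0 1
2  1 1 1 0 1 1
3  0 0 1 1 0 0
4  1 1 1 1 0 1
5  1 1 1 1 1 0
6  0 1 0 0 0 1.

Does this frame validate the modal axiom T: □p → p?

Yes

Axiom T corresponds to the accessibility relation being reflexive.
Reflexive: yes — every world is R-related to itself.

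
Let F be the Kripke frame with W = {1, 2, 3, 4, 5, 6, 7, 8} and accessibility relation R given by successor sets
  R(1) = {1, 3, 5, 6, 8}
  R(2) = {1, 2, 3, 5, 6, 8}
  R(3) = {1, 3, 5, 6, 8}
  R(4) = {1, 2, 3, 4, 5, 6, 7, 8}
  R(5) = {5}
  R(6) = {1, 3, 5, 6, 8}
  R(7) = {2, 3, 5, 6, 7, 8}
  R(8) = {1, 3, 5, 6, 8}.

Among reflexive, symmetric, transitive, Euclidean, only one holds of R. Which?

Reflexive: yes — every world is R-related to itself.
Symmetric: no — 1 R 5 but not 5 R 1.
Transitive: no — 7 R 2 and 2 R 1, but not 7 R 1.
Euclidean: no — 1 R 5 and 1 R 3, but not 5 R 3.
Only reflexive holds.

reflexive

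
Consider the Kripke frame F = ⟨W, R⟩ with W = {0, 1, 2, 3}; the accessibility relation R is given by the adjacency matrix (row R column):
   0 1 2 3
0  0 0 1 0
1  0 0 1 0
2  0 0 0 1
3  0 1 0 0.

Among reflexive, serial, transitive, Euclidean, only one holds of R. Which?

serial

Reflexive: no — 0 is not related to itself.
Serial: yes — every world has a successor (e.g. 0 R 2).
Transitive: no — 0 R 2 and 2 R 3, but not 0 R 3.
Euclidean: no — 0 R 2 and 0 R 2, but not 2 R 2.
Only serial holds.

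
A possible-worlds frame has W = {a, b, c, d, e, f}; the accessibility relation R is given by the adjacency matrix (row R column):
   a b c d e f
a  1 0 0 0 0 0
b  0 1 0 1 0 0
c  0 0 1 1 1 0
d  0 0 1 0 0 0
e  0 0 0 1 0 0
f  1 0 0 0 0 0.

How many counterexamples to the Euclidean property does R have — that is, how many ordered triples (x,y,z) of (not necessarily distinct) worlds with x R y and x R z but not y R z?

Enumerating: (b,d,b), (b,d,d), (c,d,d), (c,d,e), (c,e,c), (c,e,e), (e,d,d).

7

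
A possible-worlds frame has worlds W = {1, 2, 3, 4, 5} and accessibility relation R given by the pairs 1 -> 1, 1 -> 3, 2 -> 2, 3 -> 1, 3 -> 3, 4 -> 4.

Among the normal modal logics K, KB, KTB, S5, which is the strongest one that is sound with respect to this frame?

Symmetric (axiom B): yes — every pair in R has its reverse in R.
Reflexive (axiom T): no — 5 is not related to itself.
Euclidean (axiom 5): yes — any two successors of a common world are R-related.
So F validates K, KB; KTB would additionally require R to be reflexive. The strongest is KB.

KB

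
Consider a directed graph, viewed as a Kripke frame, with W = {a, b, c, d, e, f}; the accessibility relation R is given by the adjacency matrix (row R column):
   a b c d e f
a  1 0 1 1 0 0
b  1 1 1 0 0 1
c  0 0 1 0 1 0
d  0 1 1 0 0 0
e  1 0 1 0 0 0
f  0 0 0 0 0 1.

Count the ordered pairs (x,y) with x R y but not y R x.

8

Enumerating: (a,c), (a,d), (b,a), (b,c), (b,f), (d,b), (d,c), (e,a).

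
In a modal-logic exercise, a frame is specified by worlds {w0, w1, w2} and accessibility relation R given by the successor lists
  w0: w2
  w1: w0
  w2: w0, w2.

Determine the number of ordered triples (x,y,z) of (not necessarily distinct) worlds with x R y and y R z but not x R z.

Enumerating: (w0,w2,w0), (w1,w0,w2).

2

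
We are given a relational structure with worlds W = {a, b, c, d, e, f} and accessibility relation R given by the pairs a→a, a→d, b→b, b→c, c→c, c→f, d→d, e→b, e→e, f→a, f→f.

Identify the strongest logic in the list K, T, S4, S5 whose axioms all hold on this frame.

Reflexive (axiom T): yes — every world is R-related to itself.
Transitive (axiom 4): no — b R c and c R f, but not b R f.
Euclidean (axiom 5): no — a R d and a R a, but not d R a.
So F validates K, T; S4 would additionally require R to be transitive. The strongest is T.

T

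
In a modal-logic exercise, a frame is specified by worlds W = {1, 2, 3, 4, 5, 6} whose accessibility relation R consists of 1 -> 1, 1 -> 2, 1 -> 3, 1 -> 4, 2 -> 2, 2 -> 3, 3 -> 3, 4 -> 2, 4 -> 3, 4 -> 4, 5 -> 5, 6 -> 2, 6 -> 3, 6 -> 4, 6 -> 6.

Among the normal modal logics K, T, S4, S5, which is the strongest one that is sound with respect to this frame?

Reflexive (axiom T): yes — every world is R-related to itself.
Transitive (axiom 4): yes — every two-step R-path is closed by a direct edge.
Euclidean (axiom 5): no — 1 R 2 and 1 R 4, but not 2 R 4.
So F validates K, T, S4; S5 would additionally require R to be Euclidean. The strongest is S4.

S4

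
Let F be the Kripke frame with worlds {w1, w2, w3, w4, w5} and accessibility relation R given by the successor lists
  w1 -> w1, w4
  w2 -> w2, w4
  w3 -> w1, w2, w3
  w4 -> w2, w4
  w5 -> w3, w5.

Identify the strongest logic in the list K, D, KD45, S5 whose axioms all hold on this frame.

Serial (axiom D): yes — every world has a successor (e.g. w1 R w1).
Euclidean (axiom 5): no — w3 R w1 and w3 R w2, but not w1 R w2.
Transitive (axiom 4): no — w1 R w4 and w4 R w2, but not w1 R w2.
Reflexive (axiom T): yes — every world is R-related to itself.
So F validates K, D; KD45 would additionally require R to be Euclidean and transitive. The strongest is D.

D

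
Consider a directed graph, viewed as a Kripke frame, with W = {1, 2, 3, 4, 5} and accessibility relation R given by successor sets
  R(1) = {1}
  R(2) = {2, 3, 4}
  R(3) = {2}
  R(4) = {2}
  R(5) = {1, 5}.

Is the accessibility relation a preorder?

Reflexive: no — 3 is not related to itself.
Transitive: no — 3 R 2 and 2 R 4, but not 3 R 4.
So R is not a preorder.

No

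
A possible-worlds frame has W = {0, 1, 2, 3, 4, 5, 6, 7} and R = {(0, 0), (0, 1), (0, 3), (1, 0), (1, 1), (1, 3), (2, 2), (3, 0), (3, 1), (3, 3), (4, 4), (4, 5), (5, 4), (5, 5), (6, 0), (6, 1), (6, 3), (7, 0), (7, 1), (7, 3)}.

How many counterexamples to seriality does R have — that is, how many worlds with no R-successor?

R is serial; there are no such worlds.

0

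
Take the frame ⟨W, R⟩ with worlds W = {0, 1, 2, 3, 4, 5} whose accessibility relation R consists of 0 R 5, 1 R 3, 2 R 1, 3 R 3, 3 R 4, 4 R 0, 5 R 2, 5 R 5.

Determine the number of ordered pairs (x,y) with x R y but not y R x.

Enumerating: (0,5), (1,3), (2,1), (3,4), (4,0), (5,2).

6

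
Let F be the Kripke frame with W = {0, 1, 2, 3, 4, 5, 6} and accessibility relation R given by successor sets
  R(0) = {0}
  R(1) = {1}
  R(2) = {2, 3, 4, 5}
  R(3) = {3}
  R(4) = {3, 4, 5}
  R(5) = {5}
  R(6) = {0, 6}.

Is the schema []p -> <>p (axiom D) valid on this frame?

Axiom D corresponds to the accessibility relation being serial.
Serial: yes — every world has a successor (e.g. 0 R 0).

Yes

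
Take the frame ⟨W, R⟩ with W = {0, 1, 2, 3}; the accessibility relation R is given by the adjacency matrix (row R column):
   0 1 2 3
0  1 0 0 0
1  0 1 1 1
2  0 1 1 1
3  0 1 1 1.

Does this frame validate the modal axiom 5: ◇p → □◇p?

Yes

Axiom 5 corresponds to the accessibility relation being Euclidean.
Euclidean: yes — any two successors of a common world are R-related.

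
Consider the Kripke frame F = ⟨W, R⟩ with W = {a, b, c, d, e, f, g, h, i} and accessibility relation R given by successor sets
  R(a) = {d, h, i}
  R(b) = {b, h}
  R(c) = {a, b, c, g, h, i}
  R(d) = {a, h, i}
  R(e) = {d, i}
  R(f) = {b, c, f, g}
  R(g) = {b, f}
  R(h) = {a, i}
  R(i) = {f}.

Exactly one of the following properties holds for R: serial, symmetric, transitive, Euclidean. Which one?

Serial: yes — every world has a successor (e.g. a R d).
Symmetric: no — a R i but not i R a.
Transitive: no — a R i and i R f, but not a R f.
Euclidean: no — a R h and a R d, but not h R d.
Only serial holds.

serial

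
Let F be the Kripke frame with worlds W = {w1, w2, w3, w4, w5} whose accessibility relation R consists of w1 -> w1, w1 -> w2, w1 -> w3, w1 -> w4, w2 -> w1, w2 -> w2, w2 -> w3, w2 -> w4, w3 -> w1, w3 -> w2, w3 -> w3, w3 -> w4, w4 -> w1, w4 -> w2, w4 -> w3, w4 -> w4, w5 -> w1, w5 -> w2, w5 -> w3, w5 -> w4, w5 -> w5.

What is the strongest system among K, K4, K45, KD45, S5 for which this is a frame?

Transitive (axiom 4): yes — every two-step R-path is closed by a direct edge.
Euclidean (axiom 5): no — w5 R w1 and w5 R w5, but not w1 R w5.
Serial (axiom D): yes — every world has a successor (e.g. w1 R w1).
Reflexive (axiom T): yes — every world is R-related to itself.
So F validates K, K4; K45 would additionally require R to be Euclidean. The strongest is K4.

K4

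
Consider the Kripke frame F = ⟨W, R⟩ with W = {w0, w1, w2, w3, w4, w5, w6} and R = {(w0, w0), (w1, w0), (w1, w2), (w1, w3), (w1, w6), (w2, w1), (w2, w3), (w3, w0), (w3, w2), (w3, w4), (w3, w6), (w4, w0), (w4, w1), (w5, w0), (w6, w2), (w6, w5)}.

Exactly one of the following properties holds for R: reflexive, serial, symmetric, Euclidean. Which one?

serial

Reflexive: no — w1 is not related to itself.
Serial: yes — every world has a successor (e.g. w0 R w0).
Symmetric: no — w1 R w0 but not w0 R w1.
Euclidean: no — w1 R w0 and w1 R w2, but not w0 R w2.
Only serial holds.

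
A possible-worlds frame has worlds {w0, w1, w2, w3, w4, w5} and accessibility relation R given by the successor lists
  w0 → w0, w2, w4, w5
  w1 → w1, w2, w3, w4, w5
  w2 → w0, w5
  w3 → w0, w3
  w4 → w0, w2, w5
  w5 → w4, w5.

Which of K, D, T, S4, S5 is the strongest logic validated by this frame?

D

Serial (axiom D): yes — every world has a successor (e.g. w0 R w0).
Reflexive (axiom T): no — w2 is not related to itself.
Transitive (axiom 4): no — w1 R w2 and w2 R w0, but not w1 R w0.
Euclidean (axiom 5): no — w0 R w2 and w0 R w4, but not w2 R w4.
So F validates K, D; T would additionally require R to be reflexive. The strongest is D.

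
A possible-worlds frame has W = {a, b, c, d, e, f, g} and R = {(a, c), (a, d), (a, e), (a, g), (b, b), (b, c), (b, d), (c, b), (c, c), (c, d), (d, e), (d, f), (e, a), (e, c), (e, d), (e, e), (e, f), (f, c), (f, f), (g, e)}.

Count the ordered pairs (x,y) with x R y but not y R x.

10

Enumerating: (a,c), (a,d), (a,g), (b,d), (c,d), (d,f), (e,c), (e,f), (f,c), (g,e).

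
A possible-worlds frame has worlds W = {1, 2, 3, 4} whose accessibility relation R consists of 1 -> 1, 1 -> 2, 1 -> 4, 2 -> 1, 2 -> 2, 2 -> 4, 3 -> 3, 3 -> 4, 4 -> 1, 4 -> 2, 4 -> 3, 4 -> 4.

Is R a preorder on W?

Reflexive: yes — every world is R-related to itself.
Transitive: no — 1 R 4 and 4 R 3, but not 1 R 3.
So R is not a preorder.

No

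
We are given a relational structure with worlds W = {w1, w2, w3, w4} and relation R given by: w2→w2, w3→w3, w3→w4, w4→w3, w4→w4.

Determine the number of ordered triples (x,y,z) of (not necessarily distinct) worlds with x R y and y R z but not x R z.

R is transitive; there are no such tuples.

0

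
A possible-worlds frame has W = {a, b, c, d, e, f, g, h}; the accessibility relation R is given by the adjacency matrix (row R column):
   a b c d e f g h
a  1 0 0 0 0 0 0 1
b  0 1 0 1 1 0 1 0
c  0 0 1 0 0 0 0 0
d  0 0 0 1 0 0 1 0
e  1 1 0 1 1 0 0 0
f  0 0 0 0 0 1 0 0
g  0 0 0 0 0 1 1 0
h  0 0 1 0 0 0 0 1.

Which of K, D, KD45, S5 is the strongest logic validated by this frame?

D

Serial (axiom D): yes — every world has a successor (e.g. a R a).
Euclidean (axiom 5): no — b R d and b R e, but not d R e.
Transitive (axiom 4): no — a R h and h R c, but not a R c.
Reflexive (axiom T): yes — every world is R-related to itself.
So F validates K, D; KD45 would additionally require R to be Euclidean and transitive. The strongest is D.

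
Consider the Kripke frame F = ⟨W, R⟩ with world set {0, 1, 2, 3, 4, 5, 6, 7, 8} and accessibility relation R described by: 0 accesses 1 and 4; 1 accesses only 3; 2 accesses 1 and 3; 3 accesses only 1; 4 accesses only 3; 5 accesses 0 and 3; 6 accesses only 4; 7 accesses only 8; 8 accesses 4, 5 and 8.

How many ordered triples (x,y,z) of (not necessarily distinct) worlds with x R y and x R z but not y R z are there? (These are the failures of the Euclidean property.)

Enumerating: (0,1,1), (0,1,4), (0,4,1), (0,4,4), (1,3,3), (2,1,1), (2,3,3), (3,1,1), (4,3,3), (5,0,0), (5,0,3), (5,3,0), … and 8 more.
Total: 20.

20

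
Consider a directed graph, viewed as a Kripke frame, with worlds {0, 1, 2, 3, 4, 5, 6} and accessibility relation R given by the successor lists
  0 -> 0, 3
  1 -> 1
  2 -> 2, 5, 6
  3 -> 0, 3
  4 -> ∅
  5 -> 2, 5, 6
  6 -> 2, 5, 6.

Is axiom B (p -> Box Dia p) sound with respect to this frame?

Yes

By correspondence theory, B is valid on a frame iff R is symmetric.
Symmetric: yes — every pair in R has its reverse in R.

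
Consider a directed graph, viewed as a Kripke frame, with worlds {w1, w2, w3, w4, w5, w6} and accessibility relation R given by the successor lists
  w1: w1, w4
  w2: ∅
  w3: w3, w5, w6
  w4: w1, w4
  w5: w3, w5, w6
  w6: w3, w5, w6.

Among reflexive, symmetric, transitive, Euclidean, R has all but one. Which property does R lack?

Reflexive: no — w2 is not related to itself.
Symmetric: yes — every pair in R has its reverse in R.
Transitive: yes — every two-step R-path is closed by a direct edge.
Euclidean: yes — any two successors of a common world are R-related.
Only reflexive fails.

reflexive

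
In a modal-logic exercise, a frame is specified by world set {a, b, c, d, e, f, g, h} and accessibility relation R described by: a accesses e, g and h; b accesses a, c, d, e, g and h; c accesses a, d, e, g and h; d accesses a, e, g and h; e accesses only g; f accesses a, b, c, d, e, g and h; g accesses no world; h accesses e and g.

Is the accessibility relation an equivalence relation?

No

Reflexive: no — a is not related to itself.
Symmetric: no — a R e but not e R a.
Transitive: yes — every two-step R-path is closed by a direct edge.
So R is not an equivalence relation.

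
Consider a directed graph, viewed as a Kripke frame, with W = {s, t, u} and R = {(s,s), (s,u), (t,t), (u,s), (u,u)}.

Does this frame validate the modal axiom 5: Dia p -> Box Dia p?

Yes

By correspondence theory, 5 is valid on a frame iff R is Euclidean.
Euclidean: yes — any two successors of a common world are R-related.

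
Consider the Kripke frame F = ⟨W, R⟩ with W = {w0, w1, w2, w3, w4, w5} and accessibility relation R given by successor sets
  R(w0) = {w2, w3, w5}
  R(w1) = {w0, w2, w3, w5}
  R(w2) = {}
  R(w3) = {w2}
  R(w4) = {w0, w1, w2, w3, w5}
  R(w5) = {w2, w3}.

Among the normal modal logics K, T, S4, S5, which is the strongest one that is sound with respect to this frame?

K

Reflexive (axiom T): no — w0 is not related to itself.
Transitive (axiom 4): yes — every two-step R-path is closed by a direct edge.
Euclidean (axiom 5): no — w0 R w2 and w0 R w3, but not w2 R w3.
So F validates K; T would additionally require R to be reflexive. The strongest is K.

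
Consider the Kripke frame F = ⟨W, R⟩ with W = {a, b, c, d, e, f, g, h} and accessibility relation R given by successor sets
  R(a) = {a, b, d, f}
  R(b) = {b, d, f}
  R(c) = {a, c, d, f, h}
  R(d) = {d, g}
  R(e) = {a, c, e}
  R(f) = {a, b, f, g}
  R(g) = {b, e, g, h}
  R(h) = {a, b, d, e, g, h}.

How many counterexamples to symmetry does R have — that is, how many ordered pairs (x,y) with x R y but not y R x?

17

Enumerating: (a,b), (a,d), (b,d), (c,a), (c,d), (c,f), (c,h), (d,g), (e,a), (e,c), (f,g), (g,b), (g,e), (h,a), (h,b), (h,d), (h,e).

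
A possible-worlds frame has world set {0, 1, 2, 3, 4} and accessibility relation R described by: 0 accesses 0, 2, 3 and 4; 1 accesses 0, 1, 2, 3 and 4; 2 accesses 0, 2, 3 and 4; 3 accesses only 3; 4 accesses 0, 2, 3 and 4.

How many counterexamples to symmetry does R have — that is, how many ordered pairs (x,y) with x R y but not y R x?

7

Enumerating: (0,3), (1,0), (1,2), (1,3), (1,4), (2,3), (4,3).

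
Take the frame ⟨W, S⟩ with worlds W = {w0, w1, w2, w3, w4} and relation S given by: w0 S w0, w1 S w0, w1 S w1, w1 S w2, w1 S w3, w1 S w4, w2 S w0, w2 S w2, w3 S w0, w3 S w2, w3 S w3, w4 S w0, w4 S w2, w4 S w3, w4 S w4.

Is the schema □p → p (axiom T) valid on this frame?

The schema T characterises exactly the reflexive frames.
Reflexive: yes — every world is S-related to itself.

Yes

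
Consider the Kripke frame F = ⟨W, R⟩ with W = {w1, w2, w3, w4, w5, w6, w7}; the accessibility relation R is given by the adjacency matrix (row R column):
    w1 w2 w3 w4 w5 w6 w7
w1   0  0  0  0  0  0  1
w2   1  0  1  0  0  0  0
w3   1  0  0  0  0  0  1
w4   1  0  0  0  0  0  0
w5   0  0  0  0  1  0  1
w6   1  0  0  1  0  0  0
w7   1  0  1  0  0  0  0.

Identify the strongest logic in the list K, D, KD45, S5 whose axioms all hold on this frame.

Serial (axiom D): yes — every world has a successor (e.g. w1 R w7).
Euclidean (axiom 5): no — w2 R w1 and w2 R w3, but not w1 R w3.
Transitive (axiom 4): no — w1 R w7 and w7 R w3, but not w1 R w3.
Reflexive (axiom T): no — w1 is not related to itself.
So F validates K, D; KD45 would additionally require R to be Euclidean and transitive. The strongest is D.

D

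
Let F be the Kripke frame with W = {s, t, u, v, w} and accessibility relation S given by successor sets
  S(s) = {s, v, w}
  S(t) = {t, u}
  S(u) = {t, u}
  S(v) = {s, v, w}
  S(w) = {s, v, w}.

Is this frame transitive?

Transitive: yes — every two-step S-path is closed by a direct edge.

Yes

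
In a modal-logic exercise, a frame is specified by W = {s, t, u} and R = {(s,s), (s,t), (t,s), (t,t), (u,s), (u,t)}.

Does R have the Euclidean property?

Yes

Euclidean: yes — any two successors of a common world are R-related.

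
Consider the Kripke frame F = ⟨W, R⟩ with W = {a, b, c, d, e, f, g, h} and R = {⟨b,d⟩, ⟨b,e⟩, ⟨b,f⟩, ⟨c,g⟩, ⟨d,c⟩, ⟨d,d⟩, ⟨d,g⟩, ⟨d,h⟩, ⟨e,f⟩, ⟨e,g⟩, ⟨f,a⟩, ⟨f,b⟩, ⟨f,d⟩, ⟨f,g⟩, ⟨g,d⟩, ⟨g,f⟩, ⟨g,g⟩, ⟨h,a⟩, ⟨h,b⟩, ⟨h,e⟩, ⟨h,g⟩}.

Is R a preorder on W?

Reflexive: no — a is not related to itself.
Transitive: no — b R d and d R c, but not b R c.
So R is not a preorder.

No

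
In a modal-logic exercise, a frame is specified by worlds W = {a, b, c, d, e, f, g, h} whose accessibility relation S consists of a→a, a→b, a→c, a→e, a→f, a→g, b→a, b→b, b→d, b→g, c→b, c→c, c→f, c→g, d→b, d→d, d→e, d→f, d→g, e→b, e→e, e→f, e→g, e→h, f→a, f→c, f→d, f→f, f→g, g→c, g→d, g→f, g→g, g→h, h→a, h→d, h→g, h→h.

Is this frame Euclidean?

No

Euclidean: no — a S b and a S c, but not b S c.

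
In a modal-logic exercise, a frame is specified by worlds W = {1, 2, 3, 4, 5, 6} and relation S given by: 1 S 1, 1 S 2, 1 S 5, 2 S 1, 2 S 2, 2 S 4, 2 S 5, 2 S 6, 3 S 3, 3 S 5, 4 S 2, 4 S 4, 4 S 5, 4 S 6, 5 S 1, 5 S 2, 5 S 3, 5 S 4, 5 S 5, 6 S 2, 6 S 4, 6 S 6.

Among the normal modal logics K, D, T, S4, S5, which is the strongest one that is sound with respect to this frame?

Serial (axiom D): yes — every world has a successor (e.g. 1 S 1).
Reflexive (axiom T): yes — every world is S-related to itself.
Transitive (axiom 4): no — 1 S 2 and 2 S 4, but not 1 S 4.
Euclidean (axiom 5): no — 2 S 1 and 2 S 4, but not 1 S 4.
So F validates K, D, T; S4 would additionally require S to be transitive. The strongest is T.

T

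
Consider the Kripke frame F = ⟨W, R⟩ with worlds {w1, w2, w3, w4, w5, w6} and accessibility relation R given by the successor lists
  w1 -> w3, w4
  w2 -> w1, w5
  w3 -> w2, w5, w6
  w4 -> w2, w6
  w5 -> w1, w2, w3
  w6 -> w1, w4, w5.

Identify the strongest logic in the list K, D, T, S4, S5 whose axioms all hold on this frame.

Serial (axiom D): yes — every world has a successor (e.g. w1 R w3).
Reflexive (axiom T): no — w1 is not related to itself.
Transitive (axiom 4): no — w1 R w3 and w3 R w2, but not w1 R w2.
Euclidean (axiom 5): no — w1 R w3 and w1 R w4, but not w3 R w4.
So F validates K, D; T would additionally require R to be reflexive. The strongest is D.

D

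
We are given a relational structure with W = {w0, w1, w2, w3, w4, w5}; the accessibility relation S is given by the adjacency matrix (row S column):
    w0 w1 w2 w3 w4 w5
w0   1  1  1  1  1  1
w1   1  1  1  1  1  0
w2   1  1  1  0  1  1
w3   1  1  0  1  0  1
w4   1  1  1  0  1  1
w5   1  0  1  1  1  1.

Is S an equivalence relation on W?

No

Reflexive: yes — every world is S-related to itself.
Symmetric: yes — every pair in S has its reverse in S.
Transitive: no — w1 S w0 and w0 S w5, but not w1 S w5.
So S is not an equivalence relation.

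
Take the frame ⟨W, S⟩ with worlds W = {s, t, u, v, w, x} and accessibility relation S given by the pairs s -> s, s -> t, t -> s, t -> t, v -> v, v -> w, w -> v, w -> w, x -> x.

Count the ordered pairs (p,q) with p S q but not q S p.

S is symmetric; there are no such tuples.

0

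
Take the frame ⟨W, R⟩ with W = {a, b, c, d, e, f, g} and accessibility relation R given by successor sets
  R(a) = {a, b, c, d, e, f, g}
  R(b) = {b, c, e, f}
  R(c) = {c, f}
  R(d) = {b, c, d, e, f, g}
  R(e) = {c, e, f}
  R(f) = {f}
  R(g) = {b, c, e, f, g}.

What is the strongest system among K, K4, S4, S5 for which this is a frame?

Transitive (axiom 4): yes — every two-step R-path is closed by a direct edge.
Reflexive (axiom T): yes — every world is R-related to itself.
Euclidean (axiom 5): no — a R b and a R d, but not b R d.
So F validates K, K4, S4; S5 would additionally require R to be Euclidean. The strongest is S4.

S4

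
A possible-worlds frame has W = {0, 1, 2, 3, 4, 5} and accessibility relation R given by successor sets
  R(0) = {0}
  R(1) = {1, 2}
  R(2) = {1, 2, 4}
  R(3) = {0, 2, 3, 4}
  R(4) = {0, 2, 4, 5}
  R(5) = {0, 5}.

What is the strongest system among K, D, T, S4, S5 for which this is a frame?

Serial (axiom D): yes — every world has a successor (e.g. 0 R 0).
Reflexive (axiom T): yes — every world is R-related to itself.
Transitive (axiom 4): no — 1 R 2 and 2 R 4, but not 1 R 4.
Euclidean (axiom 5): no — 2 R 1 and 2 R 4, but not 1 R 4.
So F validates K, D, T; S4 would additionally require R to be transitive. The strongest is T.

T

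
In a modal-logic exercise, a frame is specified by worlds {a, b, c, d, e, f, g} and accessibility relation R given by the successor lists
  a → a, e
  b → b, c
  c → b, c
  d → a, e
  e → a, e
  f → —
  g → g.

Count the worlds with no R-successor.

1

Enumerating: f.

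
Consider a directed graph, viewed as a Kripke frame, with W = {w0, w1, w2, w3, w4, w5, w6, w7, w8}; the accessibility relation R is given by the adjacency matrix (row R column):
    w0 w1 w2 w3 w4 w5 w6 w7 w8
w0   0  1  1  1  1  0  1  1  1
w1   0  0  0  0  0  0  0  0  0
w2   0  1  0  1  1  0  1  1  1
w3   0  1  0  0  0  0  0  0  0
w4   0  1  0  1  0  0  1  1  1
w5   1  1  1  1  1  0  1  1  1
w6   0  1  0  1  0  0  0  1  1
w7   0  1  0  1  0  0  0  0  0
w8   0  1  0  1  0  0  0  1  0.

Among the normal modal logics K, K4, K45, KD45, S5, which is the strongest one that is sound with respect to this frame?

Transitive (axiom 4): yes — every two-step R-path is closed by a direct edge.
Euclidean (axiom 5): no — w0 R w1 and w0 R w2, but not w1 R w2.
Serial (axiom D): no — w1 has no R-successor.
Reflexive (axiom T): no — w0 is not related to itself.
So F validates K, K4; K45 would additionally require R to be Euclidean. The strongest is K4.

K4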